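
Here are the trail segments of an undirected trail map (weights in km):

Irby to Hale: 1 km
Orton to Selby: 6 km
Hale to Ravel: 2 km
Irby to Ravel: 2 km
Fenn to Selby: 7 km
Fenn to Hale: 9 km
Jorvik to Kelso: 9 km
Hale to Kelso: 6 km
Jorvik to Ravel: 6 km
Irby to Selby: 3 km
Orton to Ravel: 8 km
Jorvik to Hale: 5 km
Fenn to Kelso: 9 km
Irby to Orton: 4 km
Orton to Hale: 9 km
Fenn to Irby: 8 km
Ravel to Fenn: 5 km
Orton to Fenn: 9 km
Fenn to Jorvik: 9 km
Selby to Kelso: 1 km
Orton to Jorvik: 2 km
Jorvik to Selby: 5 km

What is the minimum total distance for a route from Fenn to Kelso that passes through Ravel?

Best Fenn to Ravel: Fenn–Ravel costing 5
Best Ravel to Kelso: Ravel–Irby–Selby–Kelso costing 6
Total via Ravel: 5 + 6 = 11 km.

11 km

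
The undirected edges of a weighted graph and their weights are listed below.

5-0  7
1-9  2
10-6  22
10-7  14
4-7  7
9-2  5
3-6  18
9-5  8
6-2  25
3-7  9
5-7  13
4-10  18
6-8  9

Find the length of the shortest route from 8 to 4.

43

Candidate routes:
8–6–3–7–4: 9+18+9+7 = 43
8–6–10–4: 9+22+18 = 49
The minimum is 43 via 8–6–3–7–4.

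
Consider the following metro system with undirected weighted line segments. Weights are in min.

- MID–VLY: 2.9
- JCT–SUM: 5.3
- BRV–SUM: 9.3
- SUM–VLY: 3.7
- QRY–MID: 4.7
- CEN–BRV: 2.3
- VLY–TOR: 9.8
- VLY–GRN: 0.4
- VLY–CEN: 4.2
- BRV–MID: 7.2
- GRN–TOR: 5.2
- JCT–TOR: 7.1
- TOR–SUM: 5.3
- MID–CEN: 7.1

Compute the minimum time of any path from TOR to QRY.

Compare a few routes:
TOR–SUM–VLY–MID–QRY: 5.3+3.7+2.9+4.7 = 16.6
TOR–GRN–VLY–MID–QRY: 5.2+0.4+2.9+4.7 = 13.2
Cheapest is TOR–GRN–VLY–MID–QRY at 13.2 min.

13.2 min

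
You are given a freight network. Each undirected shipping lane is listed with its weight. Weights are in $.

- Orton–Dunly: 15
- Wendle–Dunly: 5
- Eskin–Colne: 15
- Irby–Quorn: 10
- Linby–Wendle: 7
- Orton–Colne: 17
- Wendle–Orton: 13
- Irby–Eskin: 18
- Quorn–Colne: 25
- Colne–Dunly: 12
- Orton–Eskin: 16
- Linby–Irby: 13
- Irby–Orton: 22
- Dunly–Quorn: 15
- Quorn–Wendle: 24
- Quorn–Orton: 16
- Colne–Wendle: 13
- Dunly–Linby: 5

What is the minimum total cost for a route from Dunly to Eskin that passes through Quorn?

$43

Shortest Dunly→Quorn: Dunly–Quorn = 15
Shortest Quorn→Eskin: Quorn–Irby–Eskin = 28
Total via Quorn: 15 + 28 = $43.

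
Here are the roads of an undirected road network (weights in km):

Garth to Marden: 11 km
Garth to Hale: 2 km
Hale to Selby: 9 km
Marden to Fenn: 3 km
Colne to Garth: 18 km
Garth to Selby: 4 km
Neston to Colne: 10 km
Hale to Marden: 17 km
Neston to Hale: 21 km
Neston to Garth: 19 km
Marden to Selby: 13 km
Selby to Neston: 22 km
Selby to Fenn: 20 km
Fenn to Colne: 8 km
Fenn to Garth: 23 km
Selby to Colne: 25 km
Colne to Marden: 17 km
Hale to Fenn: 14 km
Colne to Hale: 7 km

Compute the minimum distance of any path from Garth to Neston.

19 km

Compare a few routes:
Garth–Colne–Neston: 18+10 = 28
Garth–Neston: 19 = 19
Garth–Hale–Neston: 2+21 = 23
Garth–Selby–Neston: 4+22 = 26
Cheapest is Garth–Neston at 19 km.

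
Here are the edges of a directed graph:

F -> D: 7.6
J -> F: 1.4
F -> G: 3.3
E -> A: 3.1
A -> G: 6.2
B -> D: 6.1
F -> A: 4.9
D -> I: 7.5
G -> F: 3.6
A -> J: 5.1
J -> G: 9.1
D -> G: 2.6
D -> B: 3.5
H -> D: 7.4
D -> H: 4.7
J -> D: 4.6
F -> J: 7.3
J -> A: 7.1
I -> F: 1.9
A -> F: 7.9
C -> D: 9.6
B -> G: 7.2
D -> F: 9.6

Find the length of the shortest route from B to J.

18.1

Candidate routes:
B - D - G - F - A - J: 6.1+2.6+3.6+4.9+5.1 = 22.3
B - D - G - F - J: 6.1+2.6+3.6+7.3 = 19.6
B - G - F - A - J: 7.2+3.6+4.9+5.1 = 20.8
B - G - F - J: 7.2+3.6+7.3 = 18.1
Cheapest is B - G - F - J at 18.1.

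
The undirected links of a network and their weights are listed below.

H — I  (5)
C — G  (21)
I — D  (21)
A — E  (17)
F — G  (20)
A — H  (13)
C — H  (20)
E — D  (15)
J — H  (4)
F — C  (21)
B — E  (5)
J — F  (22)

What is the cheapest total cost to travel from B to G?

76

Compare a few routes:
B–E–A–H–C–G: 5+17+13+20+21 = 76
B–E–D–I–H–C–G: 5+15+21+5+20+21 = 87
B–E–A–H–J–F–G: 5+17+13+4+22+20 = 81
B–E–D–I–H–J–F–G: 5+15+21+5+4+22+20 = 92
The minimum is 76 via B–E–A–H–C–G.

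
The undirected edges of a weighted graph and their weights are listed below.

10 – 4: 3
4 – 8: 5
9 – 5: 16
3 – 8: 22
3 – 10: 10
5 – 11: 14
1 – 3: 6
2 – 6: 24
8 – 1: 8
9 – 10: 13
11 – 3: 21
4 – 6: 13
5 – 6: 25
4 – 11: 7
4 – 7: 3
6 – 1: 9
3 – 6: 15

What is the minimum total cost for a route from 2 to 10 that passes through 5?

Best 2 to 5: 2 → 6 → 5 costing 49
Best 5 to 10: 5 → 11 → 4 → 10 costing 24
Total via 5: 49 + 24 = 73.

73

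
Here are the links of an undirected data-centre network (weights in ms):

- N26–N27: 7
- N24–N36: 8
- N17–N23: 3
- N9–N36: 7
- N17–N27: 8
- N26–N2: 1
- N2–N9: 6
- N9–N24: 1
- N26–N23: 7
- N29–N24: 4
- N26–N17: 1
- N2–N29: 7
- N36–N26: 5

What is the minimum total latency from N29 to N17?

9 ms

Candidate routes:
N29 - N2 - N26 - N17: 7+1+1 = 9
N29 - N24 - N9 - N2 - N26 - N17: 4+1+6+1+1 = 13
The minimum is 9 ms via N29 - N2 - N26 - N17.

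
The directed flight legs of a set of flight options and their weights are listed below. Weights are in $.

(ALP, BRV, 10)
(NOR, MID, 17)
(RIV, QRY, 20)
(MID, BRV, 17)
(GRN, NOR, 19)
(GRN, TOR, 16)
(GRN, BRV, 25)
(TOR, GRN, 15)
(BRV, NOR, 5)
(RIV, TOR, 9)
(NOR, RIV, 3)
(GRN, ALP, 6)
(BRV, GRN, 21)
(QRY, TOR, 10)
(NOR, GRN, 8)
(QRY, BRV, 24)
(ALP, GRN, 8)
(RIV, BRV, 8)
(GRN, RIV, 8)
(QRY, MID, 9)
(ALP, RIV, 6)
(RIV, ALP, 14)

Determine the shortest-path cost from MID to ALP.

Running Dijkstra from MID:
MID: 0
BRV: 17  (via MID)
NOR: 22  (via BRV)
RIV: 25  (via NOR)
GRN: 30  (via NOR)
TOR: 34  (via RIV)
ALP: 36  (via GRN)
Shortest route: MID → BRV → NOR → GRN → ALP = $36.

$36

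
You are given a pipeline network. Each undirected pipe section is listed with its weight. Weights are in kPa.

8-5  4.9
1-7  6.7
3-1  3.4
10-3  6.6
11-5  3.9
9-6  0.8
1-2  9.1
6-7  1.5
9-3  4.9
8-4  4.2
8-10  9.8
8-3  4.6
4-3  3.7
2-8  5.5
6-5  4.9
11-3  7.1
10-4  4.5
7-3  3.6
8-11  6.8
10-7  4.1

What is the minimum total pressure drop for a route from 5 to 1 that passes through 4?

Best 5 to 4: 5–8–4 costing 9.1
Shortest 4→1: 4–3–1 = 7.1
Total via 4: 9.1 + 7.1 = 16.2 kPa.

16.2 kPa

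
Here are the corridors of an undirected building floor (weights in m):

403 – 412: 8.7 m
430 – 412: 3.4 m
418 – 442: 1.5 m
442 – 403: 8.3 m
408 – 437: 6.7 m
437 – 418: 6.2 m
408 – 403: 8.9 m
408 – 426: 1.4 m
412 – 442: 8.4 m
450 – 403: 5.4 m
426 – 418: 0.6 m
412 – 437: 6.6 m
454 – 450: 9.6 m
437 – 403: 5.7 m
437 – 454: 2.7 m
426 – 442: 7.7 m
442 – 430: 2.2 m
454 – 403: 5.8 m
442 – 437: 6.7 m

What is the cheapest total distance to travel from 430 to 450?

15.9 m

Compare a few routes:
430–412–403–450: 3.4+8.7+5.4 = 17.5
430–442–403–450: 2.2+8.3+5.4 = 15.9
Cheapest is 430–442–403–450 at 15.9 m.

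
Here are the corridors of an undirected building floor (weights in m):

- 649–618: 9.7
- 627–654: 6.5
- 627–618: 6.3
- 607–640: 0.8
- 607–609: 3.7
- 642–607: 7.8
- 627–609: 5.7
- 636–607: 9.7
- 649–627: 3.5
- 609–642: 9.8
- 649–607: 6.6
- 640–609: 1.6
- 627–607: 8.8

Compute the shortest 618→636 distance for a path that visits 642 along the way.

39.3 m

Best 618 to 642: 618–627–609–642 costing 21.8
Best 642 to 636: 642–607–636 costing 17.5
Total via 642: 21.8 + 17.5 = 39.3 m.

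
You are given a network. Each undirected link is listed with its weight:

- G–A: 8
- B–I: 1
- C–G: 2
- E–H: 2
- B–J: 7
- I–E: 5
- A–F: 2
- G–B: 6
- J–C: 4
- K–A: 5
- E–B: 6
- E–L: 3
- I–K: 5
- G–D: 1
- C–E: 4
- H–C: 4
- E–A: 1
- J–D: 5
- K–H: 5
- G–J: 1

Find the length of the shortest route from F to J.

10

Enumerating some paths:
F - A - E - C - J: 2+1+4+4 = 11
F - A - G - J: 2+8+1 = 11
F - A - E - H - C - G - J: 2+1+2+4+2+1 = 12
F - A - E - C - G - J: 2+1+4+2+1 = 10
The minimum is 10 via F - A - E - C - G - J.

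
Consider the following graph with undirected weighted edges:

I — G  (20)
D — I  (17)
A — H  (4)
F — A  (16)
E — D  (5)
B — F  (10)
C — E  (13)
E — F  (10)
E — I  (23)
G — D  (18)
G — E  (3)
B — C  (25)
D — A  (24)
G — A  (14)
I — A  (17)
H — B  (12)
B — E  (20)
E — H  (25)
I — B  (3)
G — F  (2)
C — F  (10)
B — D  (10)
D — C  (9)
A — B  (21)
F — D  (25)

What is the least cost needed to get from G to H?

Settle nodes by increasing distance from G:
G: 0
F: 2  (via G)
E: 3  (via G)
D: 8  (via E)
B: 12  (via F)
C: 12  (via F)
A: 14  (via G)
I: 15  (via B)
H: 18  (via A)
Shortest route: G–A–H = 18.

18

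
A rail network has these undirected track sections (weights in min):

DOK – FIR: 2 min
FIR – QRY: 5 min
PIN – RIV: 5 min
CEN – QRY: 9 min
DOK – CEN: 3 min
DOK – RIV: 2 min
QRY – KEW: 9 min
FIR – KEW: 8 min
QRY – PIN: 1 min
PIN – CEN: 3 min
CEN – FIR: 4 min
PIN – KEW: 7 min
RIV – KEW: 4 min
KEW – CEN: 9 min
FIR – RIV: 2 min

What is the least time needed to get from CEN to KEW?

Compare a few routes:
CEN–DOK–FIR–RIV–KEW: 3+2+2+4 = 11
CEN–PIN–KEW: 3+7 = 10
CEN–FIR–RIV–KEW: 4+2+4 = 10
CEN–KEW: 9 = 9
The minimum is 9 min via CEN–KEW.

9 min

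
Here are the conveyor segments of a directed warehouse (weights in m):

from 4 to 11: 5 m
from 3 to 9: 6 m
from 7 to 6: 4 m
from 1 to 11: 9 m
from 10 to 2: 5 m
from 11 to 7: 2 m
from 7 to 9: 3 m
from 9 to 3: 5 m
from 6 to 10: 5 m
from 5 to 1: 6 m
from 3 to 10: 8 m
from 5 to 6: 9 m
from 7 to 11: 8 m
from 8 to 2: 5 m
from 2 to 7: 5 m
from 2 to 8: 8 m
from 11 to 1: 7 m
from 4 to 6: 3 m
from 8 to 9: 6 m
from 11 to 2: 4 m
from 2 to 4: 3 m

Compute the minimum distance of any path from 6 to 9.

18 m

Running Dijkstra from 6:
6: 0
10: 5  (via 6)
2: 10  (via 10)
4: 13  (via 2)
7: 15  (via 2)
8: 18  (via 2)
9: 18  (via 7)
Shortest route: 6 → 10 → 2 → 7 → 9 = 18 m.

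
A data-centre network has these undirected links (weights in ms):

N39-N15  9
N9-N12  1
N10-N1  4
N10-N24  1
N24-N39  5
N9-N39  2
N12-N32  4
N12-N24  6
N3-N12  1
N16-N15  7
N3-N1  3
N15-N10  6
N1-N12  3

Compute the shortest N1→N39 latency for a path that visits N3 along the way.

7 ms

Shortest N1→N3: N1 → N3 = 3
Best N3 to N39: N3 → N12 → N9 → N39 costing 4
Total via N3: 3 + 4 = 7 ms.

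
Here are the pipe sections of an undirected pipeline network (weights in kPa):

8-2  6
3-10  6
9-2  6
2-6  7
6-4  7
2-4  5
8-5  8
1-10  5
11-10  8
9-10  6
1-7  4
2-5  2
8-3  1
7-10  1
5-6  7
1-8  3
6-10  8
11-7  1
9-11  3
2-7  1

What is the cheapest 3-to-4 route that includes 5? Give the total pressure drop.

16 kPa

Best 3 to 5: 3 → 8 → 5 costing 9
Best 5 to 4: 5 → 2 → 4 costing 7
Total via 5: 9 + 7 = 16 kPa.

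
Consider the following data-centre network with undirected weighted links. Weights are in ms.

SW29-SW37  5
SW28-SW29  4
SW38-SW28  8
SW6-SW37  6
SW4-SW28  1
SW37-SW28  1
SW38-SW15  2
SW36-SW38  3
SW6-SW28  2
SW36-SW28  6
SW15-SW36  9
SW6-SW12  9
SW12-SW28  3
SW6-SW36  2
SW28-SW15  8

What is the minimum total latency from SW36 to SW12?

7 ms

Running Dijkstra from SW36:
SW36: 0
SW6: 2  (via SW36)
SW38: 3  (via SW36)
SW28: 4  (via SW6)
SW4: 5  (via SW28)
SW15: 5  (via SW38)
SW37: 5  (via SW28)
SW12: 7  (via SW28)
Shortest route: SW36 → SW6 → SW28 → SW12 = 7 ms.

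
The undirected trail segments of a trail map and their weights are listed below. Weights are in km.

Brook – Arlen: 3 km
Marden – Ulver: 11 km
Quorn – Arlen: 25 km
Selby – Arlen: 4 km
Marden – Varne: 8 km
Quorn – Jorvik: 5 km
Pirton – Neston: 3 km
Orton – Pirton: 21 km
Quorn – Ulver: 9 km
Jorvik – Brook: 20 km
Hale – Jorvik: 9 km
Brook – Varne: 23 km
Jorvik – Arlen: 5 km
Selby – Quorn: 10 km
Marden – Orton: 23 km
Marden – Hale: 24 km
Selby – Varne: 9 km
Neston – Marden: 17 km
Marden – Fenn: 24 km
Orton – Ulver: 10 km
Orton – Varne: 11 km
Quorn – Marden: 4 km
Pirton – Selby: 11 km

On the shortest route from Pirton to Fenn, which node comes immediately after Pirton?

Compare a few routes:
Pirton → Selby → Varne → Marden → Fenn: 11+9+8+24 = 52
Pirton → Selby → Quorn → Marden → Fenn: 11+10+4+24 = 49
Pirton → Selby → Arlen → Jorvik → Quorn → Marden → Fenn: 11+4+5+5+4+24 = 53
Pirton → Neston → Marden → Fenn: 3+17+24 = 44
Cheapest is Pirton → Neston → Marden → Fenn at 44 km.
So from Pirton the first move is to Neston.

Neston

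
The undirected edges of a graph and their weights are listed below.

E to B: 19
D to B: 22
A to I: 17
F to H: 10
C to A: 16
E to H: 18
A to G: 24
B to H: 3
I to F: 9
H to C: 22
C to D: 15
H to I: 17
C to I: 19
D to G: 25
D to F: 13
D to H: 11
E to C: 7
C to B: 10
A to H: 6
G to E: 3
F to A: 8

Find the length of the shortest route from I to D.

Candidate routes:
I–F–A–H–D: 9+8+6+11 = 34
I–F–D: 9+13 = 22
I–F–H–D: 9+10+11 = 30
I–H–D: 17+11 = 28
Cheapest is I–F–D at 22.

22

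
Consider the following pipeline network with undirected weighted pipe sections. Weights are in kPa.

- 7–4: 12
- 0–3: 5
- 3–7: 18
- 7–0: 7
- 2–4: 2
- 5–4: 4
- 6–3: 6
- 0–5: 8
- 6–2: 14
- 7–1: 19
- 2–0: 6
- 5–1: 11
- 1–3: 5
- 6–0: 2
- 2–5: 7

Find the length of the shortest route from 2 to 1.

Shortest distances from 2:
2: 0
4: 2  (via 2)
0: 6  (via 2)
5: 6  (via 4)
6: 8  (via 0)
3: 11  (via 0)
7: 13  (via 0)
1: 16  (via 3)
Shortest route: 2 → 0 → 3 → 1 = 16 kPa.

16 kPa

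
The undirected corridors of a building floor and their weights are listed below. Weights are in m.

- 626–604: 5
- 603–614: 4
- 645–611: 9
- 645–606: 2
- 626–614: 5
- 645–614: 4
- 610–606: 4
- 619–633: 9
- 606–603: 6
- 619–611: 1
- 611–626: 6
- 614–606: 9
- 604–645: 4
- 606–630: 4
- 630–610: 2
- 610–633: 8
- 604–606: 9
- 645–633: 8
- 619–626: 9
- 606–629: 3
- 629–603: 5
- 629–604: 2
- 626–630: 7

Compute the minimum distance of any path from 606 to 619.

Shortest distances from 606:
606: 0
645: 2  (via 606)
629: 3  (via 606)
630: 4  (via 606)
610: 4  (via 606)
604: 5  (via 629)
603: 6  (via 606)
614: 6  (via 645)
633: 10  (via 645)
626: 10  (via 604)
611: 11  (via 645)
619: 12  (via 611)
Shortest route: 606 → 645 → 611 → 619 = 12 m.

12 m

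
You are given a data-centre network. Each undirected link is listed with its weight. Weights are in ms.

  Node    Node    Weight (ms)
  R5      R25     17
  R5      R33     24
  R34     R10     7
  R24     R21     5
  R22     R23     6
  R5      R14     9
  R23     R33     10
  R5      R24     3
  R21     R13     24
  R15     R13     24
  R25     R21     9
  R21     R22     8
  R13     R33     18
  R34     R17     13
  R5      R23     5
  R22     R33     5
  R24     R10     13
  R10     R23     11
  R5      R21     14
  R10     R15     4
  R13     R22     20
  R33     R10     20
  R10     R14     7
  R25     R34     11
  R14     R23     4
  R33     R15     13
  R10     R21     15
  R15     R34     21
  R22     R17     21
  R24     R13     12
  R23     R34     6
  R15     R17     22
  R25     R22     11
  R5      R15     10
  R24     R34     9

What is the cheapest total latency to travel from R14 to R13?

Candidate routes:
R14–R23–R34–R24–R13: 4+6+9+12 = 31
R14–R23–R22–R13: 4+6+20 = 30
R14–R5–R24–R13: 9+3+12 = 24
The minimum is 24 ms via R14–R5–R24–R13.

24 ms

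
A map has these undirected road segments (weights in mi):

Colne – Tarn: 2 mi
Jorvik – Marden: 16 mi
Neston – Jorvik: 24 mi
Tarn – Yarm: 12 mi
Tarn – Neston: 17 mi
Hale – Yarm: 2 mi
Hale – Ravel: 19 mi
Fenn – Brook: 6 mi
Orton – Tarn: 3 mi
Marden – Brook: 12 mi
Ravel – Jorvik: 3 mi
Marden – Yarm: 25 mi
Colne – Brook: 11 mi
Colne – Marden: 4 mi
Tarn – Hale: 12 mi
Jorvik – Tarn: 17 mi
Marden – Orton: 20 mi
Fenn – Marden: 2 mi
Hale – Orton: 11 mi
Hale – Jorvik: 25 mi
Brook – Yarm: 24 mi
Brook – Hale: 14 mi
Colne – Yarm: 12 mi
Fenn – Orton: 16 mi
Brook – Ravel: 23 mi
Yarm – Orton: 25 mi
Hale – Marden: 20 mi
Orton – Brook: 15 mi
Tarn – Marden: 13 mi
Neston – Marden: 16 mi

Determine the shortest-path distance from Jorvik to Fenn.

18 mi

Running Dijkstra from Jorvik:
Jorvik: 0
Ravel: 3  (via Jorvik)
Marden: 16  (via Jorvik)
Tarn: 17  (via Jorvik)
Fenn: 18  (via Marden)
Shortest route: Jorvik–Marden–Fenn = 18 mi.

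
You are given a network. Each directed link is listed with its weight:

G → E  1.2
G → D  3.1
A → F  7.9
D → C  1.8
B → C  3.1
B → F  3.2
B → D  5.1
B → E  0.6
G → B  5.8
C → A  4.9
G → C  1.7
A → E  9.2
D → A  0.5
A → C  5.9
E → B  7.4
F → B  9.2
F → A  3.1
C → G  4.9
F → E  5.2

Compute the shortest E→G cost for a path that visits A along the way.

Shortest E→A: E → B → D → A = 13
Shortest A→G: A → C → G = 10.8
Total via A: 13 + 10.8 = 23.8.

23.8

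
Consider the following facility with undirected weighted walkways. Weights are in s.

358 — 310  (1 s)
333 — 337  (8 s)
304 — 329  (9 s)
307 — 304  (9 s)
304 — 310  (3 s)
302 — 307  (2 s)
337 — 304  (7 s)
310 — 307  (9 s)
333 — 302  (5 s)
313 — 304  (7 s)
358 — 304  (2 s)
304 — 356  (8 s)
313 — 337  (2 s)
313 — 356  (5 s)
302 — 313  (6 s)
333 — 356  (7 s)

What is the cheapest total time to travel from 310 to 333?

16 s

Candidate routes:
310–307–302–333: 9+2+5 = 16
310–304–337–333: 3+7+8 = 18
310–358–304–337–333: 1+2+7+8 = 18
310–358–304–356–333: 1+2+8+7 = 18
Cheapest is 310–307–302–333 at 16 s.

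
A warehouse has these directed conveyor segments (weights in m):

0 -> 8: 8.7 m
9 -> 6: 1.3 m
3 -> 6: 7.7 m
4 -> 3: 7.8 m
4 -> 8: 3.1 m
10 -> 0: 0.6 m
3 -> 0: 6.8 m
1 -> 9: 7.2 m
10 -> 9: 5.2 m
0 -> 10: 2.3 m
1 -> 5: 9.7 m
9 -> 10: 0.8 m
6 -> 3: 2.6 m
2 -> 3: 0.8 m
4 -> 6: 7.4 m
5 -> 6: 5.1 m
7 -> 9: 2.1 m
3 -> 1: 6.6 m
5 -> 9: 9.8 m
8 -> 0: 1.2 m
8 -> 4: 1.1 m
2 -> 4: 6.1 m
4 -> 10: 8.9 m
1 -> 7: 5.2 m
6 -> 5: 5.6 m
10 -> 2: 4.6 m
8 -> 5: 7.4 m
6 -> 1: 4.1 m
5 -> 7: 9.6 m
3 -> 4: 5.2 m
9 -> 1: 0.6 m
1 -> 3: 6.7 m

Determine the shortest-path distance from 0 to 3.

7.7 m

Settle nodes by increasing distance from 0:
0: 0
10: 2.3  (via 0)
2: 6.9  (via 10)
9: 7.5  (via 10)
3: 7.7  (via 2)
Shortest route: 0 → 10 → 2 → 3 = 7.7 m.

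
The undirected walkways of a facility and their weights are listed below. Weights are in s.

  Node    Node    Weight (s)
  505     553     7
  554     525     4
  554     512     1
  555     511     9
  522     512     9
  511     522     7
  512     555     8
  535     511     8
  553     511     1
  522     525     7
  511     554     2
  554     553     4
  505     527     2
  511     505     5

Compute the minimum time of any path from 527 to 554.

9 s

Shortest distances from 527:
527: 0
505: 2  (via 527)
511: 7  (via 505)
553: 8  (via 511)
554: 9  (via 511)
Shortest route: 527 → 505 → 511 → 554 = 9 s.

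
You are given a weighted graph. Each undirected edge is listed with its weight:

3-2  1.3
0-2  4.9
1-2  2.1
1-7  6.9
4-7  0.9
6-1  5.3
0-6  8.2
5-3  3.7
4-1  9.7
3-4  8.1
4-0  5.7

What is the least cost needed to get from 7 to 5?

Compare a few routes:
7 - 4 - 3 - 5: 0.9+8.1+3.7 = 12.7
7 - 1 - 2 - 3 - 5: 6.9+2.1+1.3+3.7 = 14
7 - 4 - 0 - 2 - 3 - 5: 0.9+5.7+4.9+1.3+3.7 = 16.5
7 - 4 - 1 - 2 - 3 - 5: 0.9+9.7+2.1+1.3+3.7 = 17.7
Cheapest is 7 - 4 - 3 - 5 at 12.7.

12.7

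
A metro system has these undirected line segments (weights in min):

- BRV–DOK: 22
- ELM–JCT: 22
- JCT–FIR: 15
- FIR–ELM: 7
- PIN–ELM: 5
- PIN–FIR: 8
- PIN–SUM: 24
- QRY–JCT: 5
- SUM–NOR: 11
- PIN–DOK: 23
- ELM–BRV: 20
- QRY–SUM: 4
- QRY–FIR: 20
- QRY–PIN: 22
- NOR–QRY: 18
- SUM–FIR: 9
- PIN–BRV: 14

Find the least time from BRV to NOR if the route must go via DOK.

Best BRV to DOK: BRV–DOK costing 22
Best DOK to NOR: DOK–PIN–FIR–SUM–NOR costing 51
Total via DOK: 22 + 51 = 73 min.

73 min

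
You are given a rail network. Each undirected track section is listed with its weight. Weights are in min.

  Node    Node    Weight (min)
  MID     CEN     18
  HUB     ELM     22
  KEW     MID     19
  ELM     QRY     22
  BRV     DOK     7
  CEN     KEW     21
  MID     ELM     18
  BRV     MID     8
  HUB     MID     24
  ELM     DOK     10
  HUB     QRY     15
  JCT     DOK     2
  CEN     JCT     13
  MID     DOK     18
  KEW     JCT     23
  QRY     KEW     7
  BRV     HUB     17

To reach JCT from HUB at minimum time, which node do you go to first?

Enumerating some paths:
HUB - BRV - DOK - JCT: 17+7+2 = 26
HUB - ELM - DOK - JCT: 22+10+2 = 34
The minimum is 26 min via HUB - BRV - DOK - JCT.
So from HUB the first move is to BRV.

BRV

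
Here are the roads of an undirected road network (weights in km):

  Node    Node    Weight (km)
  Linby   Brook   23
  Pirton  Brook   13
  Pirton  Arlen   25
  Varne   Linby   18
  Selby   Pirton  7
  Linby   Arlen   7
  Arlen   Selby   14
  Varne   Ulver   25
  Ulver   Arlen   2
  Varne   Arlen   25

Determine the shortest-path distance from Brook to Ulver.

32 km

Candidate routes:
Brook - Linby - Arlen - Ulver: 23+7+2 = 32
Brook - Linby - Varne - Ulver: 23+18+25 = 66
Brook - Pirton - Arlen - Ulver: 13+25+2 = 40
Brook - Pirton - Selby - Arlen - Ulver: 13+7+14+2 = 36
Cheapest is Brook - Linby - Arlen - Ulver at 32 km.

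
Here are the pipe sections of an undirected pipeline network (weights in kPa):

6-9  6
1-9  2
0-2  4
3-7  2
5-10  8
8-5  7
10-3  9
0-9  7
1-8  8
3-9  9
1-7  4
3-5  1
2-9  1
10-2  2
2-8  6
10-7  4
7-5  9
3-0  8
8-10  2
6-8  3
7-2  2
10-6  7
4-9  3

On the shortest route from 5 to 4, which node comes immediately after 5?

3

Compare a few routes:
5–3–7–10–2–9–4: 1+2+4+2+1+3 = 13
5–3–9–4: 1+9+3 = 13
5–3–7–1–9–4: 1+2+4+2+3 = 12
5–3–7–2–9–4: 1+2+2+1+3 = 9
Cheapest is 5–3–7–2–9–4 at 9 kPa.
So from 5 the first move is to 3.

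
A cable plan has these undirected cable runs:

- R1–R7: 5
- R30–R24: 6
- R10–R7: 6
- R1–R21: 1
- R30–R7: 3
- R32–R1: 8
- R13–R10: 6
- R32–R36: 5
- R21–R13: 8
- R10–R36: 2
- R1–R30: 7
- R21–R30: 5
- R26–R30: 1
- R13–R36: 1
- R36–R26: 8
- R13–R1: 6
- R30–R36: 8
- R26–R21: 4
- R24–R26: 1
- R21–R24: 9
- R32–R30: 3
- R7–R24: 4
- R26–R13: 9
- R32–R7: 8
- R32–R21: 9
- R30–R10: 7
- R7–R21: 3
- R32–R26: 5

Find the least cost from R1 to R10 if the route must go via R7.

10

Shortest R1→R7: R1 → R21 → R7 = 4
Best R7 to R10: R7 → R10 costing 6
Total via R7: 4 + 6 = 10.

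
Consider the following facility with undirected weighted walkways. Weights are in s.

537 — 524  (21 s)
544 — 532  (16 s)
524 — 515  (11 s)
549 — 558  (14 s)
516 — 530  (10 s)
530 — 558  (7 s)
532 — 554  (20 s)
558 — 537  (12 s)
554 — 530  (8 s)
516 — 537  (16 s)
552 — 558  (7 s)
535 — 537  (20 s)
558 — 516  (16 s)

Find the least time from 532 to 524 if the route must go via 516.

Shortest 532→516: 532 → 554 → 530 → 516 = 38
Best 516 to 524: 516 → 537 → 524 costing 37
Total via 516: 38 + 37 = 75 s.

75 s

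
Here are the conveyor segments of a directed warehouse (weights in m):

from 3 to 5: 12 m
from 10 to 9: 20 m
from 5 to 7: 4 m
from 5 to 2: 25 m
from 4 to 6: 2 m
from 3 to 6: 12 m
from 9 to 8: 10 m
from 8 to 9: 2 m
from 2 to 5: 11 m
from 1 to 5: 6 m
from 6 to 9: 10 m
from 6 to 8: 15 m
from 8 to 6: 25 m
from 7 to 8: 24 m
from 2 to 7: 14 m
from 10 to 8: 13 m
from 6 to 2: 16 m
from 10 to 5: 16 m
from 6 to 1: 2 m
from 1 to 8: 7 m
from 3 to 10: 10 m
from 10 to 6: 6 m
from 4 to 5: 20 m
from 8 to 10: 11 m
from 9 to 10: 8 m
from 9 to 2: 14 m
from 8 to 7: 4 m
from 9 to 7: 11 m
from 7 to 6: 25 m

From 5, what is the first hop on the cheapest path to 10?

Enumerating some paths:
5 - 7 - 8 - 9 - 10: 4+24+2+8 = 38
5 - 7 - 8 - 10: 4+24+11 = 39
The minimum is 38 m via 5 - 7 - 8 - 9 - 10.
So from 5 the first move is to 7.

7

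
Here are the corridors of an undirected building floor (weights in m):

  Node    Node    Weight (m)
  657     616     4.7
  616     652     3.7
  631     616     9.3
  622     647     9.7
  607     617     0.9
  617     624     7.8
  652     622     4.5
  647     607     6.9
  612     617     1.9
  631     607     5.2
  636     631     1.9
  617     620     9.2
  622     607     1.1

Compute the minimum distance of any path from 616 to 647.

16.2 m

Candidate routes:
616 - 652 - 622 - 647: 3.7+4.5+9.7 = 17.9
616 - 631 - 607 - 647: 9.3+5.2+6.9 = 21.4
616 - 631 - 607 - 622 - 647: 9.3+5.2+1.1+9.7 = 25.3
616 - 652 - 622 - 607 - 647: 3.7+4.5+1.1+6.9 = 16.2
Cheapest is 616 - 652 - 622 - 607 - 647 at 16.2 m.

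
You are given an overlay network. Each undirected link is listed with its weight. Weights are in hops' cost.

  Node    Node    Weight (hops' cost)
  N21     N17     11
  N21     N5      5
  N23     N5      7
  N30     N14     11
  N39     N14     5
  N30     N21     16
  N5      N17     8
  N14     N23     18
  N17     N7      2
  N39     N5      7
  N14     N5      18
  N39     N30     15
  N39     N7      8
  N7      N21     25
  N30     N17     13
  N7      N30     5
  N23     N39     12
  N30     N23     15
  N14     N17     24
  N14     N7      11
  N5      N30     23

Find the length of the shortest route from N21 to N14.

17 hops' cost

Running Dijkstra from N21:
N21: 0
N5: 5  (via N21)
N17: 11  (via N21)
N39: 12  (via N5)
N23: 12  (via N5)
N7: 13  (via N17)
N30: 16  (via N21)
N14: 17  (via N39)
Shortest route: N21–N5–N39–N14 = 17 hops' cost.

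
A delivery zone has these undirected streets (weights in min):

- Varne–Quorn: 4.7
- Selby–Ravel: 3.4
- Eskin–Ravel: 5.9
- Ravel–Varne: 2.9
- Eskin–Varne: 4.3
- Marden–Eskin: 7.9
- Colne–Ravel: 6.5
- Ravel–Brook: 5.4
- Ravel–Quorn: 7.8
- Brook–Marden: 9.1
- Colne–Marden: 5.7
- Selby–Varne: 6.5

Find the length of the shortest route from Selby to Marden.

Compare a few routes:
Selby–Ravel–Colne–Marden: 3.4+6.5+5.7 = 15.6
Selby–Ravel–Eskin–Marden: 3.4+5.9+7.9 = 17.2
Selby–Ravel–Brook–Marden: 3.4+5.4+9.1 = 17.9
The minimum is 15.6 min via Selby–Ravel–Colne–Marden.

15.6 min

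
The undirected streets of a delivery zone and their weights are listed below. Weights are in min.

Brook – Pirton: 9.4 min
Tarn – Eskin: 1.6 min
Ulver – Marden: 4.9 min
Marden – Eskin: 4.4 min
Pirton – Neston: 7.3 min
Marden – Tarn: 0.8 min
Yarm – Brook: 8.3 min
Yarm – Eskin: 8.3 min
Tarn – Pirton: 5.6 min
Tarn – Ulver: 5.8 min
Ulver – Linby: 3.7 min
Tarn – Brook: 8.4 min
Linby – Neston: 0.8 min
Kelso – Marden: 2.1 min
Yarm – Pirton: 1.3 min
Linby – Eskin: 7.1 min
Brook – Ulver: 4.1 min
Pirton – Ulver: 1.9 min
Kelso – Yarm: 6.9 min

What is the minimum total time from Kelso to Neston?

11.5 min

Candidate routes:
Kelso–Marden–Eskin–Linby–Neston: 2.1+4.4+7.1+0.8 = 14.4
Kelso–Marden–Tarn–Eskin–Linby–Neston: 2.1+0.8+1.6+7.1+0.8 = 12.4
Kelso–Marden–Ulver–Linby–Neston: 2.1+4.9+3.7+0.8 = 11.5
Kelso–Marden–Tarn–Ulver–Linby–Neston: 2.1+0.8+5.8+3.7+0.8 = 13.2
The minimum is 11.5 min via Kelso–Marden–Ulver–Linby–Neston.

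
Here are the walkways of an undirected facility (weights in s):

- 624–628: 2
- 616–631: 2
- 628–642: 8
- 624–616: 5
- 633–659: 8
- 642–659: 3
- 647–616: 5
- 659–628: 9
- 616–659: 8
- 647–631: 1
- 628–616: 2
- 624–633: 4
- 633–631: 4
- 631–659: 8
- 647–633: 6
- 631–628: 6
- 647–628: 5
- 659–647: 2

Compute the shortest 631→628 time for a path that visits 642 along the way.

Best 631 to 642: 631–647–659–642 costing 6
Shortest 642→628: 642–628 = 8
Total via 642: 6 + 8 = 14 s.

14 s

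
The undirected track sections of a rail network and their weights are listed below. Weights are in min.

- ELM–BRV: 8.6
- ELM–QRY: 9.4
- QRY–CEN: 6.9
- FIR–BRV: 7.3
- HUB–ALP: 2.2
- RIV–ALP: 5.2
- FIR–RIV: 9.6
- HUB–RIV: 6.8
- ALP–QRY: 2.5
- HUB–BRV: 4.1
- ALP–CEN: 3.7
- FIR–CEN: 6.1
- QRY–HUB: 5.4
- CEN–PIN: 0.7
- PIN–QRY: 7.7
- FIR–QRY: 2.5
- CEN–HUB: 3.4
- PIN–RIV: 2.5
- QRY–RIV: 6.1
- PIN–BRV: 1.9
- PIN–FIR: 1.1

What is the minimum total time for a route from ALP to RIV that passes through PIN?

Best ALP to PIN: ALP–CEN–PIN costing 4.4
Shortest PIN→RIV: PIN–RIV = 2.5
Total via PIN: 4.4 + 2.5 = 6.9 min.

6.9 min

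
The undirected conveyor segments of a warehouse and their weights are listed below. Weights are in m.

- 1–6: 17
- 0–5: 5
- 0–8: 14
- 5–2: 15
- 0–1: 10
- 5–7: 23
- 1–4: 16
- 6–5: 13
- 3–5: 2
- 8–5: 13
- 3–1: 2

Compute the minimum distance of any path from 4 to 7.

43 m

Settle nodes by increasing distance from 4:
4: 0
1: 16  (via 4)
3: 18  (via 1)
5: 20  (via 3)
0: 25  (via 5)
6: 33  (via 1)
8: 33  (via 5)
2: 35  (via 5)
7: 43  (via 5)
Shortest route: 4 → 1 → 3 → 5 → 7 = 43 m.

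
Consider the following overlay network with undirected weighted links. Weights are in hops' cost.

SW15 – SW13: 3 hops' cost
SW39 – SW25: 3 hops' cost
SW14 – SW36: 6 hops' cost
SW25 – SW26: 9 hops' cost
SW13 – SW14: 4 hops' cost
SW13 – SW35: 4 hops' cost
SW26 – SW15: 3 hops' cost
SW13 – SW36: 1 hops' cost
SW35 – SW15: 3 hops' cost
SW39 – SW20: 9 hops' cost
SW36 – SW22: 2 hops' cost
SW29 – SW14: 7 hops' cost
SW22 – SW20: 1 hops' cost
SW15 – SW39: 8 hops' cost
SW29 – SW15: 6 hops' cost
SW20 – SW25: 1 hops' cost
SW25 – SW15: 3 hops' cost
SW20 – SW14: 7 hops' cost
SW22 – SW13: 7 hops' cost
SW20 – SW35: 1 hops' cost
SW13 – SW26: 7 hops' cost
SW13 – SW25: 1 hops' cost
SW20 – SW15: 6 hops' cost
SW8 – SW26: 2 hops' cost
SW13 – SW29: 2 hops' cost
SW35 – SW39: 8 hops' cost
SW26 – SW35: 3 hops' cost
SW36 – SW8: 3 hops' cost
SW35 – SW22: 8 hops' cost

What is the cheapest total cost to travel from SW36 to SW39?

5 hops' cost

Settle nodes by increasing distance from SW36:
SW36: 0
SW13: 1  (via SW36)
SW22: 2  (via SW36)
SW25: 2  (via SW13)
SW8: 3  (via SW36)
SW20: 3  (via SW22)
SW29: 3  (via SW13)
SW35: 4  (via SW20)
SW15: 4  (via SW13)
SW39: 5  (via SW25)
Shortest route: SW36–SW13–SW25–SW39 = 5 hops' cost.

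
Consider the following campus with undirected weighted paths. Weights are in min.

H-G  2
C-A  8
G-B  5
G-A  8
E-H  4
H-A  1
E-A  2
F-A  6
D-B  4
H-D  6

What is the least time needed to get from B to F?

14 min

Compare a few routes:
B → D → H → A → F: 4+6+1+6 = 17
B → G → H → A → F: 5+2+1+6 = 14
The minimum is 14 min via B → G → H → A → F.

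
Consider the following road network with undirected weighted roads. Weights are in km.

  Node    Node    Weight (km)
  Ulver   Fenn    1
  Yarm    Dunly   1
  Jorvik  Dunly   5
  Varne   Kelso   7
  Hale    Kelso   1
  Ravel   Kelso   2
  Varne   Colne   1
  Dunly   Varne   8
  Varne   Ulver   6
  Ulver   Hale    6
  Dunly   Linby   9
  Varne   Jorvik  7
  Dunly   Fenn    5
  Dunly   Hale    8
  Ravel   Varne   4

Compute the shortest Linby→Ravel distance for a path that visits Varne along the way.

21 km

Shortest Linby→Varne: Linby–Dunly–Varne = 17
Shortest Varne→Ravel: Varne–Ravel = 4
Total via Varne: 17 + 4 = 21 km.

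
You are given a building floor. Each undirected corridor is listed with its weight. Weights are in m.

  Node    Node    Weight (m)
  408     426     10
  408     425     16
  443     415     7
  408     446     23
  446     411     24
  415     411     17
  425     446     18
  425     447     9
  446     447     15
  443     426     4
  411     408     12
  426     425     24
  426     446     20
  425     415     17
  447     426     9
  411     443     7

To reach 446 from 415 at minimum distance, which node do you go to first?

Compare a few routes:
415 → 443 → 426 → 447 → 446: 7+4+9+15 = 35
415 → 425 → 446: 17+18 = 35
415 → 443 → 426 → 446: 7+4+20 = 31
415 → 443 → 411 → 446: 7+7+24 = 38
The minimum is 31 m via 415 → 443 → 426 → 446.
So from 415 the first move is to 443.

443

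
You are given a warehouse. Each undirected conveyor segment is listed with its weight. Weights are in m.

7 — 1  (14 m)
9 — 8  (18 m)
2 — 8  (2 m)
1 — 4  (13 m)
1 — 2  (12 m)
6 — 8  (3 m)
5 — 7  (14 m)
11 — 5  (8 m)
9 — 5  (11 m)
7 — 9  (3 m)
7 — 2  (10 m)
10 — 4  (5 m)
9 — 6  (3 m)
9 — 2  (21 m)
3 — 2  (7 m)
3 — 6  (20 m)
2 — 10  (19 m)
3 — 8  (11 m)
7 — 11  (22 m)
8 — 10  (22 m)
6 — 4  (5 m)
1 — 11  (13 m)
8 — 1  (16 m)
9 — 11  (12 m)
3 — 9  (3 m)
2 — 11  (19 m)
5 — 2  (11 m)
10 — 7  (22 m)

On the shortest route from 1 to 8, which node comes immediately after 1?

Enumerating some paths:
1–8: 16 = 16
1–2–8: 12+2 = 14
The minimum is 14 m via 1–2–8.
So from 1 the first move is to 2.

2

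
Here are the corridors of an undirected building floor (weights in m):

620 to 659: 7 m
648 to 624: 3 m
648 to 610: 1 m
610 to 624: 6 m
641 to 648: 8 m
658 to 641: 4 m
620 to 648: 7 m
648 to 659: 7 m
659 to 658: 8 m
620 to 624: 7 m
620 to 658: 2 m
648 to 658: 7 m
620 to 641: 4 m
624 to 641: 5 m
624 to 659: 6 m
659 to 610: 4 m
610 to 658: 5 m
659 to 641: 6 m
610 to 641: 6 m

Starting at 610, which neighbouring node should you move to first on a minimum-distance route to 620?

658

Enumerating some paths:
610 → 658 → 620: 5+2 = 7
610 → 648 → 620: 1+7 = 8
610 → 648 → 658 → 620: 1+7+2 = 10
Cheapest is 610 → 658 → 620 at 7 m.
So from 610 the first move is to 658.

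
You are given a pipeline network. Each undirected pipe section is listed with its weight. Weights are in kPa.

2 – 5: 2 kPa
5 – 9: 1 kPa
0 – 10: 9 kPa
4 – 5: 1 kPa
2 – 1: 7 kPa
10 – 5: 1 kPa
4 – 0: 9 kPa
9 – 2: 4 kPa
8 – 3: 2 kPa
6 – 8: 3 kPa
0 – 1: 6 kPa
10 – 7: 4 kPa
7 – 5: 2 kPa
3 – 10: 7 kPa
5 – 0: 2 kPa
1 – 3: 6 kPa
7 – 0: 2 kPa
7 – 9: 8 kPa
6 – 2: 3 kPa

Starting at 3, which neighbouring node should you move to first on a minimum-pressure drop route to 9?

Compare a few routes:
3–10–5–9: 7+1+1 = 9
3–8–6–2–9: 2+3+3+4 = 12
3–8–6–2–5–9: 2+3+3+2+1 = 11
The minimum is 9 kPa via 3–10–5–9.
So from 3 the first move is to 10.

10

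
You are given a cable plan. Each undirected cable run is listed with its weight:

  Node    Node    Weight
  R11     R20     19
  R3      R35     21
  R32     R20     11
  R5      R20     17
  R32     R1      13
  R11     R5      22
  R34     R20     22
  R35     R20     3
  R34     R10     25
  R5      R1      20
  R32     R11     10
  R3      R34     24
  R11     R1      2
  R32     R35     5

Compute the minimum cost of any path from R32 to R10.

55

Candidate routes:
R32–R35–R3–R34–R10: 5+21+24+25 = 75
R32–R20–R34–R10: 11+22+25 = 58
R32–R11–R20–R34–R10: 10+19+22+25 = 76
R32–R35–R20–R34–R10: 5+3+22+25 = 55
Cheapest is R32–R35–R20–R34–R10 at 55.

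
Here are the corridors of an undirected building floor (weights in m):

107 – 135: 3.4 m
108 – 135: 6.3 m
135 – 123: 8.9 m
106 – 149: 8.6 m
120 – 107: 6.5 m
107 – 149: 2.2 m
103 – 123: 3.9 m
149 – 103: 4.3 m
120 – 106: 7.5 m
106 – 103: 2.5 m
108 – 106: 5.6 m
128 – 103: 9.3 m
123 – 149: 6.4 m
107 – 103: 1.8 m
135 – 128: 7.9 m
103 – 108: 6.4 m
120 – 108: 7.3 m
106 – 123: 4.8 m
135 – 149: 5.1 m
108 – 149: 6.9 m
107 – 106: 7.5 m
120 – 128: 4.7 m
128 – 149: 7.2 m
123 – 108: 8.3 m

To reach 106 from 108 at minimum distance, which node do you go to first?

Candidate routes:
108 - 106: 5.6 = 5.6
108 - 103 - 106: 6.4+2.5 = 8.9
108 - 123 - 106: 8.3+4.8 = 13.1
Cheapest is 108 - 106 at 5.6 m.
So from 108 the first move is to 106.

106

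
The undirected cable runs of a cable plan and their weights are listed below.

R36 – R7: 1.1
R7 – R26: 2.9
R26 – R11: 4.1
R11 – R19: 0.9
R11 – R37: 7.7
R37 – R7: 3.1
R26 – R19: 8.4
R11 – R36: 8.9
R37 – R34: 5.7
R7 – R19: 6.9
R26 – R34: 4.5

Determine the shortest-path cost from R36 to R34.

8.5

Candidate routes:
R36 → R7 → R26 → R34: 1.1+2.9+4.5 = 8.5
R36 → R11 → R26 → R34: 8.9+4.1+4.5 = 17.5
R36 → R7 → R19 → R11 → R26 → R34: 1.1+6.9+0.9+4.1+4.5 = 17.5
R36 → R7 → R37 → R34: 1.1+3.1+5.7 = 9.9
Cheapest is R36 → R7 → R26 → R34 at 8.5.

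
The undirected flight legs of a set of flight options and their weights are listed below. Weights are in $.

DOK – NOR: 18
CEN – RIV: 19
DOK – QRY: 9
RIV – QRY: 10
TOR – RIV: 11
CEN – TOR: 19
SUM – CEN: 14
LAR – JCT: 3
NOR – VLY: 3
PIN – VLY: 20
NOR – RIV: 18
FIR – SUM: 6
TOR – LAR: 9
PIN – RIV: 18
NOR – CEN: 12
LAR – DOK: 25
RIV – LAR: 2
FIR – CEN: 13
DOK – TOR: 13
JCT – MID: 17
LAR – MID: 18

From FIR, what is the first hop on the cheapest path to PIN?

Compare a few routes:
FIR - CEN - NOR - VLY - PIN: 13+12+3+20 = 48
FIR - SUM - CEN - NOR - VLY - PIN: 6+14+12+3+20 = 55
FIR - CEN - RIV - PIN: 13+19+18 = 50
Cheapest is FIR - CEN - NOR - VLY - PIN at $48.
So from FIR the first move is to CEN.

CEN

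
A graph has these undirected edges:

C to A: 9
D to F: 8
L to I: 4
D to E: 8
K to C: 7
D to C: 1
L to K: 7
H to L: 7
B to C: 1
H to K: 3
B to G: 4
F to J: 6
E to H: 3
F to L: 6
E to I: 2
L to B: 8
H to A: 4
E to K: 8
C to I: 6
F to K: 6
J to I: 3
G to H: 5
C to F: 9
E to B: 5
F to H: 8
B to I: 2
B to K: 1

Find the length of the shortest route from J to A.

12

Settle nodes by increasing distance from J:
J: 0
I: 3  (via J)
B: 5  (via I)
E: 5  (via I)
C: 6  (via B)
F: 6  (via J)
K: 6  (via B)
D: 7  (via C)
L: 7  (via I)
H: 8  (via E)
G: 9  (via B)
A: 12  (via H)
Shortest route: J → I → E → H → A = 12.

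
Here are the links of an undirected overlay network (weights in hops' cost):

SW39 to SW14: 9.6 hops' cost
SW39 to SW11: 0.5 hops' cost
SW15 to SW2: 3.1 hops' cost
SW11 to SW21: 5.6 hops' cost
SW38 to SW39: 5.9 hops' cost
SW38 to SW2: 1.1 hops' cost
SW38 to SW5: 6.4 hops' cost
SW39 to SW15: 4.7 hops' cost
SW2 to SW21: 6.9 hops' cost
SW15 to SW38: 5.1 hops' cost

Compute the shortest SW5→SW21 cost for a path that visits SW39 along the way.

18.4 hops' cost

Shortest SW5→SW39: SW5–SW38–SW39 = 12.3
Shortest SW39→SW21: SW39–SW11–SW21 = 6.1
Total via SW39: 12.3 + 6.1 = 18.4 hops' cost.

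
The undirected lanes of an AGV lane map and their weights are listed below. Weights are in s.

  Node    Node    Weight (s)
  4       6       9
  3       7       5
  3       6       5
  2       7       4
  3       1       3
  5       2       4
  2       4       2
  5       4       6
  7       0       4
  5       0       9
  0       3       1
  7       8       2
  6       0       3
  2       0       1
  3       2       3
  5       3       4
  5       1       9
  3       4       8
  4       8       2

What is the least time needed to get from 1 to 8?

9 s

Shortest distances from 1:
1: 0
3: 3  (via 1)
0: 4  (via 3)
2: 5  (via 0)
4: 7  (via 2)
5: 7  (via 3)
6: 7  (via 0)
7: 8  (via 3)
8: 9  (via 4)
Shortest route: 1 → 3 → 0 → 2 → 4 → 8 = 9 s.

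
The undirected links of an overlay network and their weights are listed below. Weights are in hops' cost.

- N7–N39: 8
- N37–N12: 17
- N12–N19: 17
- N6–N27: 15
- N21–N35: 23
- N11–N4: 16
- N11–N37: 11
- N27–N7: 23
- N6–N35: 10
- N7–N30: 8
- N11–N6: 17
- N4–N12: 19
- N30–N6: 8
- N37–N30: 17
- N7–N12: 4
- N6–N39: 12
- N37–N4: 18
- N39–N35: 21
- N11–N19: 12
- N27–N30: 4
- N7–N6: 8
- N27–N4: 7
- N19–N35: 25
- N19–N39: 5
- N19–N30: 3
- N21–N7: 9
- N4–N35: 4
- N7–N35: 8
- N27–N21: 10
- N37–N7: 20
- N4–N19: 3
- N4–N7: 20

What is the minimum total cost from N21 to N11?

Running Dijkstra from N21:
N21: 0
N7: 9  (via N21)
N27: 10  (via N21)
N12: 13  (via N7)
N30: 14  (via N27)
N35: 17  (via N7)
N39: 17  (via N7)
N19: 17  (via N30)
N4: 17  (via N27)
N6: 17  (via N7)
N11: 29  (via N19)
Shortest route: N21 → N27 → N30 → N19 → N11 = 29 hops' cost.

29 hops' cost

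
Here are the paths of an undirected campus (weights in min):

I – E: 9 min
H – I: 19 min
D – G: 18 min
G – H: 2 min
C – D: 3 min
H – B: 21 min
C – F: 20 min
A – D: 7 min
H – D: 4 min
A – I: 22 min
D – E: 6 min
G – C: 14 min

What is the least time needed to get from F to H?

Running Dijkstra from F:
F: 0
C: 20  (via F)
D: 23  (via C)
H: 27  (via D)
Shortest route: F → C → D → H = 27 min.

27 min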